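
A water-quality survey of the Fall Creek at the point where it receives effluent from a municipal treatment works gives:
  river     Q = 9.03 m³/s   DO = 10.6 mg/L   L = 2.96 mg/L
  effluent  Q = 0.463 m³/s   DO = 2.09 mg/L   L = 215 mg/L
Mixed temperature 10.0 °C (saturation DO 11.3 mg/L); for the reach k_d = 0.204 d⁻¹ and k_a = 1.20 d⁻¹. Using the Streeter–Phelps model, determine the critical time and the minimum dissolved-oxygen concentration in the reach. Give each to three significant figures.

Mixed DO = (9.03×10.6 + 0.463×2.09)/(9.03+0.463) = 96.69/9.493 = 10.18 mg/L.
Mixed L₀ = (9.03×2.96 + 0.463×215)/(9.493) = 126.3/9.493 = 13.30 mg/L.
Initial deficit D₀ = C_s − DO₀ = 11.3 − 10.18 = 1.115 mg/L.
t_c = (1/0.9960) ln[(1.20/0.204)(1 − 1.115×0.9960/(0.204×13.30))] = 1.004 × ln(3.475) = 1.251 d.
D_c = (0.204/1.20) × 13.30 × e^(−0.204×1.251) = 0.1700 × 13.30 × 0.7748 = 1.752 mg/L.
Minimum DO = 11.3 − 1.752 = 9.548 mg/L.

t_c ≈ 1.25 d; minimum DO ≈ 9.55 mg/L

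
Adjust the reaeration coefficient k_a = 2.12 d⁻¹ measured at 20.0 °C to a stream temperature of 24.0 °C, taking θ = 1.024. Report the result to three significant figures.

k_a(T₂) = k_a(T₁) · θ^(T₂−T₁) = 2.12 × 1.024^(24.0−20.0)
= 2.12 × 1.024^4.00 = 2.12 × 1.100 = 2.331 d⁻¹.

k_a ≈ 2.33 d⁻¹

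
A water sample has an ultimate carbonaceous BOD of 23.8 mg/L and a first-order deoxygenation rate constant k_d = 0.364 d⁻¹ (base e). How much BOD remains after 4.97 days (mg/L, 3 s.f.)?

L_t = L₀ e^(−k_d t) = 23.8 × e^(−0.364×4.97) = 23.8 × 0.1638 = 3.899 mg/L.

L ≈ 3.90 mg/L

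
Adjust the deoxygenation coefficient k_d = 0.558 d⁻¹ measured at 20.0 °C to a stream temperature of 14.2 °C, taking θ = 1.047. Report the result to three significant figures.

k_d(T₂) = k_d(T₁) · θ^(T₂−T₁) = 0.558 × 1.047^(14.2−20.0)
= 0.558 × 1.047^-5.80 = 0.558 × 0.7661 = 0.4275 d⁻¹.

k_d ≈ 0.428 d⁻¹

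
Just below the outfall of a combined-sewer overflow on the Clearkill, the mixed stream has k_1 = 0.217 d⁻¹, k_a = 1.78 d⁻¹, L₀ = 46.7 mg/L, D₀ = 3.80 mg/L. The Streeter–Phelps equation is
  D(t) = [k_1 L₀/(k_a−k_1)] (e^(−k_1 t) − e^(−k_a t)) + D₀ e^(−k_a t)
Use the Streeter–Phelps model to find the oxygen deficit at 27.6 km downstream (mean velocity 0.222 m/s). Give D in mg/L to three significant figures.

Travel time t = x/v = 27.6 km / (0.222 m/s) = 27600 m / 0.222 m/s = 124300 s = 1.439 d.
k_1 L₀/(k_a−k_1) = 0.217×46.7/(1.78−0.217) = 10.13/1.563 = 6.484 mg/L.
e^(−k_1 t) = e^(−0.217×1.439) = 0.7318; e^(−k_a t) = e^(−1.78×1.439) = 0.07720.
D = 6.484 × (0.7318 − 0.07720) + 3.80 × 0.07720 = 4.244 + 0.2934 = 4.538 mg/L.

D ≈ 4.54 mg/L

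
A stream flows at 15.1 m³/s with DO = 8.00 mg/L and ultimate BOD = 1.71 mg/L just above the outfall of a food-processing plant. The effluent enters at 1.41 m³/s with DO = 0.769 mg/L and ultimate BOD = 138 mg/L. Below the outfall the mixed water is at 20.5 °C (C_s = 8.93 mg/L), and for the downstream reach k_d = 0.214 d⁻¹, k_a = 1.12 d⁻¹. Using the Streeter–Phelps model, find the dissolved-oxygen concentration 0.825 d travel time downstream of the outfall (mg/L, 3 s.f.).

DO ≈ 6.92 mg/L

Mixed DO = (15.1×8.00 + 1.41×0.769)/(15.1+1.41) = 121.9/16.51 = 7.382 mg/L.
Mixed L₀ = (15.1×1.71 + 1.41×138)/(16.51) = 220.4/16.51 = 13.35 mg/L.
Initial deficit D₀ = C_s − DO₀ = 8.93 − 7.382 = 1.548 mg/L.
D(0.825) = [0.214×13.35/(1.12−0.214)](e^(−0.214×0.825) − e^(−1.12×0.825)) + 1.548 e^(−1.12×0.825)
= 3.153 × (0.8382 − 0.3969) + 1.548 × 0.3969 = 2.006 mg/L.
DO = 8.93 − 2.006 = 6.924 mg/L.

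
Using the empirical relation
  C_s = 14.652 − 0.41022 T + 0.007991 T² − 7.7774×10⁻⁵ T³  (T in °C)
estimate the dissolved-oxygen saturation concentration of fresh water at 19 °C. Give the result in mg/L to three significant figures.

C_s = 14.652 − 0.41022×19 + 0.007991×19² − 7.7774×10⁻⁵×19³ = 9.209 mg/L.

C_s ≈ 9.21 mg/L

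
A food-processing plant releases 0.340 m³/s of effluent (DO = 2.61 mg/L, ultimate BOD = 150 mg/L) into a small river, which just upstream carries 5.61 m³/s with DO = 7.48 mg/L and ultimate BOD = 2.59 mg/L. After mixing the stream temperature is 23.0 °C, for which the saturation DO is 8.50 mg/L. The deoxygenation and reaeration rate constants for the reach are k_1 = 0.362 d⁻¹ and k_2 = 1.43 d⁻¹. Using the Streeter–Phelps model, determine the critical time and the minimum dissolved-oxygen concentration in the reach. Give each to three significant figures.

Mixed DO = (5.61×7.48 + 0.340×2.61)/(5.61+0.340) = 42.85/5.950 = 7.202 mg/L.
Mixed L₀ = (5.61×2.59 + 0.340×150)/(5.950) = 65.53/5.950 = 11.01 mg/L.
Initial deficit D₀ = C_s − DO₀ = 8.50 − 7.202 = 1.298 mg/L.
t_c = (1/1.068) ln[(1.43/0.362)(1 − 1.298×1.068/(0.362×11.01))] = 0.9363 × ln(2.576) = 0.8861 d.
D_c = (0.362/1.43) × 11.01 × e^(−0.362×0.8861) = 0.2531 × 11.01 × 0.7256 = 2.023 mg/L.
Minimum DO = 8.50 − 2.023 = 6.477 mg/L.

t_c ≈ 0.886 d; minimum DO ≈ 6.48 mg/L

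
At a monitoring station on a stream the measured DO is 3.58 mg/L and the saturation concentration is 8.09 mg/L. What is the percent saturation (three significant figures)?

44.3 % saturation

% saturation = C/C_s × 100 = 3.58/8.09 × 100 = 44.3 %.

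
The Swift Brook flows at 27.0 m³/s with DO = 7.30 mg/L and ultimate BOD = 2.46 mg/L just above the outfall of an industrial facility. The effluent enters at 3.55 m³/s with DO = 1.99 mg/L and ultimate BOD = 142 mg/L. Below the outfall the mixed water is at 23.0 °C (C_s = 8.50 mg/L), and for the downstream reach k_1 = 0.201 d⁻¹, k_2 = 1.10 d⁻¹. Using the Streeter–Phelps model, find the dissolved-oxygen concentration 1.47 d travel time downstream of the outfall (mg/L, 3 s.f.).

DO ≈ 5.86 mg/L

Mixed DO = (27.0×7.30 + 3.55×1.99)/(27.0+3.55) = 204.2/30.55 = 6.683 mg/L.
Mixed L₀ = (27.0×2.46 + 3.55×142)/(30.55) = 570.5/30.55 = 18.67 mg/L.
Initial deficit D₀ = C_s − DO₀ = 8.50 − 6.683 = 1.817 mg/L.
D(1.47) = [0.201×18.67/(1.10−0.201)](e^(−0.201×1.47) − e^(−1.10×1.47)) + 1.817 e^(−1.10×1.47)
= 4.175 × (0.7442 − 0.1985) + 1.817 × 0.1985 = 2.639 mg/L.
DO = 8.50 − 2.639 = 5.861 mg/L.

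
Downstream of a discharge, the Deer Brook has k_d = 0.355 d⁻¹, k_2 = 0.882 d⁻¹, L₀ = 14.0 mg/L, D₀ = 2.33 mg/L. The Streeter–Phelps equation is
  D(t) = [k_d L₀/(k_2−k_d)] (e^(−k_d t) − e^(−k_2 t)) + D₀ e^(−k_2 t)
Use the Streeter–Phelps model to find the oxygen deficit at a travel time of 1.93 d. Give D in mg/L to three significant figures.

D ≈ 3.46 mg/L

k_d L₀/(k_2−k_d) = 0.355×14.0/(0.882−0.355) = 4.970/0.5270 = 9.431 mg/L.
e^(−k_d t) = e^(−0.355×1.930) = 0.5040; e^(−k_2 t) = e^(−0.882×1.930) = 0.1823.
D = 9.431 × (0.5040 − 0.1823) + 2.33 × 0.1823 = 3.034 + 0.4247 = 3.459 mg/L.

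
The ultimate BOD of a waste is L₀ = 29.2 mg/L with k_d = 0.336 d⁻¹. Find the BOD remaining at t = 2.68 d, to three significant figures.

L ≈ 11.9 mg/L

L_t = L₀ e^(−k_d t) = 29.2 × e^(−0.336×2.68) = 29.2 × 0.4064 = 11.87 mg/L.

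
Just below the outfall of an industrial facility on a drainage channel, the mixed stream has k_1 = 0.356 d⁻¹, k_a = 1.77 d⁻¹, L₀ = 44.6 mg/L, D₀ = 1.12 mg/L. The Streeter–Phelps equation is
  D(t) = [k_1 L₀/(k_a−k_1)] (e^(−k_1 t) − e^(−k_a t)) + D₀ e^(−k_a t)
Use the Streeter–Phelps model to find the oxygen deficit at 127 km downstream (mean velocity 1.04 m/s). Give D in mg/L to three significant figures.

D ≈ 5.96 mg/L

Travel time t = x/v = 127 km / (1.04 m/s) = 127000 m / 1.04 m/s = 122100 s = 1.413 d.
k_1 L₀/(k_a−k_1) = 0.356×44.6/(1.77−0.356) = 15.88/1.414 = 11.23 mg/L.
e^(−k_1 t) = e^(−0.356×1.413) = 0.6046; e^(−k_a t) = e^(−1.77×1.413) = 0.08195.
D = 11.23 × (0.6046 − 0.08195) + 1.12 × 0.08195 = 5.869 + 0.09178 = 5.961 mg/L.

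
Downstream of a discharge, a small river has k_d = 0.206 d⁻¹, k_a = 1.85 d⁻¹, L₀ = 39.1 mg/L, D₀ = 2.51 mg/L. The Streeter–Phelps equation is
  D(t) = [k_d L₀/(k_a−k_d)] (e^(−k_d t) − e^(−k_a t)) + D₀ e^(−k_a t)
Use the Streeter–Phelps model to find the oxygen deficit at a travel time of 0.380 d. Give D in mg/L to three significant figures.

k_d L₀/(k_a−k_d) = 0.206×39.1/(1.85−0.206) = 8.055/1.644 = 4.899 mg/L.
e^(−k_d t) = e^(−0.206×0.3800) = 0.9247; e^(−k_a t) = e^(−1.85×0.3800) = 0.4951.
D = 4.899 × (0.9247 − 0.4951) + 2.51 × 0.4951 = 2.105 + 1.243 = 3.348 mg/L.

D ≈ 3.35 mg/L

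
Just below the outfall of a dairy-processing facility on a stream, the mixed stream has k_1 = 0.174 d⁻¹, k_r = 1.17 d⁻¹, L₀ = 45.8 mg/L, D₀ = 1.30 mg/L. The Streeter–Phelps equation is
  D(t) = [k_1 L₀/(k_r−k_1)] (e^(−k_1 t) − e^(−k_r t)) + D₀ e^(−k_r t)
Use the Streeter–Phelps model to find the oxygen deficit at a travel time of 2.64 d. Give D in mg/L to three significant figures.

k_1 L₀/(k_r−k_1) = 0.174×45.8/(1.17−0.174) = 7.969/0.9960 = 8.001 mg/L.
e^(−k_1 t) = e^(−0.174×2.640) = 0.6317; e^(−k_r t) = e^(−1.17×2.640) = 0.04556.
D = 8.001 × (0.6317 − 0.04556) + 1.30 × 0.04556 = 4.690 + 0.05922 = 4.749 mg/L.

D ≈ 4.75 mg/L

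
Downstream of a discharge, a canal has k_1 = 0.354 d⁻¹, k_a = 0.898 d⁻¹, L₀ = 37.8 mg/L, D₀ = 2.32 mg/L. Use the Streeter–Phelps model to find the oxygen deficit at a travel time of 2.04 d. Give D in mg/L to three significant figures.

D ≈ 8.38 mg/L

k_1 L₀/(k_a−k_1) = 0.354×37.8/(0.898−0.354) = 13.38/0.5440 = 24.60 mg/L.
e^(−k_1 t) = e^(−0.354×2.040) = 0.4857; e^(−k_a t) = e^(−0.898×2.040) = 0.1601.
D = 24.60 × (0.4857 − 0.1601) + 2.32 × 0.1601 = 8.009 + 0.3714 = 8.380 mg/L.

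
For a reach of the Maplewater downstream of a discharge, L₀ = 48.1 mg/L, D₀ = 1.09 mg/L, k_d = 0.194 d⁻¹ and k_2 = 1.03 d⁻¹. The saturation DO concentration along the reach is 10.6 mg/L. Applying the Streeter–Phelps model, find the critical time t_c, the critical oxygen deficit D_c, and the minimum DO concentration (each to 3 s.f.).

At the critical point dD/dt = 0, so k_d L₀ e^(−k_d t) = k_2 D. Substituting D(t) from the Streeter–Phelps equation and solving for t gives
t_c = ln[(k_2/k_d)(1 − D₀(k_2−k_d)/(k_d L₀))] / (k_2−k_d).
Here k_2−k_d = 0.8360 d⁻¹ and 1 − D₀(k_2−k_d)/(k_d L₀) = 1 − 1.09×0.8360/(0.194×48.1) = 0.9023, so
t_c = ln(5.309 × 0.9023) / 0.8360 = 1.567 / 0.8360 = 1.874 d.
L(t_c) = L₀ e^(−k_d t_c) = 48.1 × 0.6952 = 33.44 mg/L, and at the critical point k_2 D_c = k_d L, so D_c = (0.194/1.03) × 33.44 = 6.298 mg/L.
Minimum DO = C_s − D_c = 10.6 − 6.298 = 4.302 mg/L.

t_c ≈ 1.87 d; D_c ≈ 6.30 mg/L; min DO ≈ 4.30 mg/L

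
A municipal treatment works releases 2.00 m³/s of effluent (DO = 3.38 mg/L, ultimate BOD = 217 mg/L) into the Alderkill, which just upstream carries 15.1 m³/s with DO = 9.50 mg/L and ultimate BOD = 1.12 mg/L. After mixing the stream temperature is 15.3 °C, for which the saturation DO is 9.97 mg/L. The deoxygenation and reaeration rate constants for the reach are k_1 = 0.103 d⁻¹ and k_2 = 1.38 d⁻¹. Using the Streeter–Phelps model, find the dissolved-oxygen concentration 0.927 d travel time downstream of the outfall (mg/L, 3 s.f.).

DO ≈ 8.30 mg/L

Mixed DO = (15.1×9.50 + 2.00×3.38)/(15.1+2.00) = 150.2/17.10 = 8.784 mg/L.
Mixed L₀ = (15.1×1.12 + 2.00×217)/(17.10) = 450.9/17.10 = 26.37 mg/L.
Initial deficit D₀ = C_s − DO₀ = 9.97 − 8.784 = 1.186 mg/L.
D(0.927) = [0.103×26.37/(1.38−0.103)](e^(−0.103×0.927) − e^(−1.38×0.927)) + 1.186 e^(−1.38×0.927)
= 2.127 × (0.9089 − 0.2782) + 1.186 × 0.2782 = 1.671 mg/L.
DO = 9.97 − 1.671 = 8.299 mg/L.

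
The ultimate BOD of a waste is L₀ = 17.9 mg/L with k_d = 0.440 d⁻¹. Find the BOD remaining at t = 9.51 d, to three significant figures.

L_t = L₀ e^(−k_d t) = 17.9 × e^(−0.440×9.51) = 17.9 × 0.01523 = 0.2726 mg/L.

L ≈ 0.273 mg/L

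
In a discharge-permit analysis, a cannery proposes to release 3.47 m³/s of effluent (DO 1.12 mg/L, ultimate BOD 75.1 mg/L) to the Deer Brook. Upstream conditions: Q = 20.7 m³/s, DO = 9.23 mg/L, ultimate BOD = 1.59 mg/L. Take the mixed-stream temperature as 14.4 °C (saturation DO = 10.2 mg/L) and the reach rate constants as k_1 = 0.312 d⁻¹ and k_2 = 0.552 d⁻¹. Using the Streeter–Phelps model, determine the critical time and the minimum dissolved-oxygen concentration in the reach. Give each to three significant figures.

Mixed DO = (20.7×9.23 + 3.47×1.12)/(20.7+3.47) = 194.9/24.17 = 8.066 mg/L.
Mixed L₀ = (20.7×1.59 + 3.47×75.1)/(24.17) = 293.5/24.17 = 12.14 mg/L.
Initial deficit D₀ = C_s − DO₀ = 10.2 − 8.066 = 2.134 mg/L.
t_c = (1/0.2400) ln[(0.552/0.312)(1 − 2.134×0.2400/(0.312×12.14))] = 4.167 × ln(1.530) = 1.772 d.
D_c = (0.312/0.552) × 12.14 × e^(−0.312×1.772) = 0.5652 × 12.14 × 0.5753 = 3.949 mg/L.
Minimum DO = 10.2 − 3.949 = 6.251 mg/L.

t_c ≈ 1.77 d; minimum DO ≈ 6.25 mg/L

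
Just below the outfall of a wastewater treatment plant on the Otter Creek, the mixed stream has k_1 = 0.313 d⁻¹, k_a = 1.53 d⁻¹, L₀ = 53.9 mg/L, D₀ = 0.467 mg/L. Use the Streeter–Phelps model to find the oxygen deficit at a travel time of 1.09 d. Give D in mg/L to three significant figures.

k_1 L₀/(k_a−k_1) = 0.313×53.9/(1.53−0.313) = 16.87/1.217 = 13.86 mg/L.
e^(−k_1 t) = e^(−0.313×1.090) = 0.7109; e^(−k_a t) = e^(−1.53×1.090) = 0.1887.
D = 13.86 × (0.7109 − 0.1887) + 0.467 × 0.1887 = 7.240 + 0.08811 = 7.328 mg/L.

D ≈ 7.33 mg/L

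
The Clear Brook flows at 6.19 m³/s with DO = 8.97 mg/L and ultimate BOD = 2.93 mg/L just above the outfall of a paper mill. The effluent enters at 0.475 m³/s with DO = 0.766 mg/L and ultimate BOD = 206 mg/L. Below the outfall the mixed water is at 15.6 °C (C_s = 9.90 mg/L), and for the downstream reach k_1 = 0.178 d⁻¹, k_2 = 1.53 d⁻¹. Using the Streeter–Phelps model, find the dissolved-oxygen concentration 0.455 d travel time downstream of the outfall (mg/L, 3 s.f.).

DO ≈ 8.17 mg/L

Mixed DO = (6.19×8.97 + 0.475×0.766)/(6.19+0.475) = 55.89/6.665 = 8.385 mg/L.
Mixed L₀ = (6.19×2.93 + 0.475×206)/(6.665) = 116.0/6.665 = 17.40 mg/L.
Initial deficit D₀ = C_s − DO₀ = 9.90 − 8.385 = 1.515 mg/L.
D(0.455) = [0.178×17.40/(1.53−0.178)](e^(−0.178×0.455) − e^(−1.53×0.455)) + 1.515 e^(−1.53×0.455)
= 2.291 × (0.9222 − 0.4985) + 1.515 × 0.4985 = 1.726 mg/L.
DO = 9.90 − 1.726 = 8.174 mg/L.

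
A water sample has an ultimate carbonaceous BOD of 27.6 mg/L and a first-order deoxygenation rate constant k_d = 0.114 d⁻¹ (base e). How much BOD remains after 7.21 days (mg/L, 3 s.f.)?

L_t = L₀ e^(−k_d t) = 27.6 × e^(−0.114×7.21) = 27.6 × 0.4396 = 12.13 mg/L.

L ≈ 12.1 mg/L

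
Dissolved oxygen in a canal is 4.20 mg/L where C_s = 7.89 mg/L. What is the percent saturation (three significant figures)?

% saturation = C/C_s × 100 = 4.20/7.89 × 100 = 53.2 %.

53.2 % saturation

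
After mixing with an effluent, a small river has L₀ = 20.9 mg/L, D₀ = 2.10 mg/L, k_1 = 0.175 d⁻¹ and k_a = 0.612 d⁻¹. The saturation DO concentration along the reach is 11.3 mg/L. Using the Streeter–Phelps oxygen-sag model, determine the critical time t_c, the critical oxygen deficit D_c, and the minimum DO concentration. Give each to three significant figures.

t_c ≈ 2.20 d; D_c ≈ 4.06 mg/L; min DO ≈ 7.24 mg/L

At the critical point dD/dt = 0, so k_1 L₀ e^(−k_1 t) = k_a D. Substituting D(t) from the Streeter–Phelps equation and solving for t gives
t_c = ln[(k_a/k_1)(1 − D₀(k_a−k_1)/(k_1 L₀))] / (k_a−k_1).
Here k_a−k_1 = 0.4370 d⁻¹ and 1 − D₀(k_a−k_1)/(k_1 L₀) = 1 − 2.10×0.4370/(0.175×20.9) = 0.7491, so
t_c = ln(3.497 × 0.7491) / 0.4370 = 0.9631 / 0.4370 = 2.204 d.
D_c = (k_1/k_a) L₀ e^(−k_1 t_c) = (0.175/0.612) × 20.9 × e^(−0.175×2.204) = 0.2859 × 20.9 × 0.6800 = 4.064 mg/L.
Minimum DO = C_s − D_c = 11.3 − 4.064 = 7.236 mg/L.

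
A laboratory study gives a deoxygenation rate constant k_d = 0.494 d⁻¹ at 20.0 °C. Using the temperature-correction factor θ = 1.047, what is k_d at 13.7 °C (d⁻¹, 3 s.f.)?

k_d ≈ 0.370 d⁻¹

k_d(T₂) = k_d(T₁) · θ^(T₂−T₁) = 0.494 × 1.047^(13.7−20.0)
= 0.494 × 1.047^-6.30 = 0.494 × 0.7487 = 0.3699 d⁻¹.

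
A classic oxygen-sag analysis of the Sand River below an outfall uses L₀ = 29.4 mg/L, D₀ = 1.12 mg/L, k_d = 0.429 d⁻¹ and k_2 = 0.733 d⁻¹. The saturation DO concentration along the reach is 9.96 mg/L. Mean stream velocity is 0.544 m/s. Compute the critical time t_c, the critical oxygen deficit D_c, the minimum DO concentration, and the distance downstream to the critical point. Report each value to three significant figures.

t_c = [1/(k_2−k_d)] ln[(k_2/k_d)(1 − D₀(k_2−k_d)/(k_d L₀))]
= [1/(0.733−0.429)] ln[(0.733/0.429)(1 − 1.12×0.3040/(0.429×29.4))]
= (1/0.3040) ln[1.709 × 0.9730] = 3.289 × ln(1.662) = 3.289 × 0.5083 = 1.672 d.
L(t_c) = L₀ e^(−k_d t_c) = 29.4 × 0.4881 = 14.35 mg/L, and at the critical point k_2 D_c = k_d L, so D_c = (0.429/0.733) × 14.35 = 8.398 mg/L.
Minimum DO = C_s − D_c = 9.96 − 8.398 = 1.562 mg/L.
x_c = v t_c = 0.544 m/s × 1.672 d × 86400 s/d = 78590 m ≈ 78.6 km.

t_c ≈ 1.67 d; D_c ≈ 8.40 mg/L; min DO ≈ 1.56 mg/L; x_c ≈ 78.6 km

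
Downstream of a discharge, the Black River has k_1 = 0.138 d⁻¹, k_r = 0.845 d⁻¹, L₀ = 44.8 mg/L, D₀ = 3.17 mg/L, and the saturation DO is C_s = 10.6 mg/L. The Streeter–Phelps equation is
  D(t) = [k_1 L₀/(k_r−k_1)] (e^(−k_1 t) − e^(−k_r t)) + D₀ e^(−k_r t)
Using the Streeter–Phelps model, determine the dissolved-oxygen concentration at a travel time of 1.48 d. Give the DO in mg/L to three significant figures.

k_1 L₀/(k_r−k_1) = 0.138×44.8/(0.845−0.138) = 6.182/0.7070 = 8.745 mg/L.
e^(−k_1 t) = e^(−0.138×1.480) = 0.8153; e^(−k_r t) = e^(−0.845×1.480) = 0.2863.
D = 8.745 × (0.8153 − 0.2863) + 3.17 × 0.2863 = 4.625 + 0.9077 = 5.533 mg/L.
DO = C_s − D = 10.6 − 5.533 = 5.067 mg/L.

DO ≈ 5.07 mg/L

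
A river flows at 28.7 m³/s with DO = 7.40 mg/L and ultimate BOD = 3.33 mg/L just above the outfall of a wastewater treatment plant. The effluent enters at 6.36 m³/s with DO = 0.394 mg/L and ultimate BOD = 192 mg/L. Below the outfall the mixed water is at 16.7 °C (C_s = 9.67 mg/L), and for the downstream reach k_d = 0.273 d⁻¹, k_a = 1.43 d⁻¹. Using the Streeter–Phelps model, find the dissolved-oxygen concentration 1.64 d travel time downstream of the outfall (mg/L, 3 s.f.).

DO ≈ 4.52 mg/L

Mixed DO = (28.7×7.40 + 6.36×0.394)/(28.7+6.36) = 214.9/35.06 = 6.129 mg/L.
Mixed L₀ = (28.7×3.33 + 6.36×192)/(35.06) = 1317/35.06 = 37.56 mg/L.
Initial deficit D₀ = C_s − DO₀ = 9.67 − 6.129 = 3.541 mg/L.
D(1.64) = [0.273×37.56/(1.43−0.273)](e^(−0.273×1.64) − e^(−1.43×1.64)) + 3.541 e^(−1.43×1.64)
= 8.861 × (0.6391 − 0.09583) + 3.541 × 0.09583 = 5.153 mg/L.
DO = 9.67 − 5.153 = 4.517 mg/L.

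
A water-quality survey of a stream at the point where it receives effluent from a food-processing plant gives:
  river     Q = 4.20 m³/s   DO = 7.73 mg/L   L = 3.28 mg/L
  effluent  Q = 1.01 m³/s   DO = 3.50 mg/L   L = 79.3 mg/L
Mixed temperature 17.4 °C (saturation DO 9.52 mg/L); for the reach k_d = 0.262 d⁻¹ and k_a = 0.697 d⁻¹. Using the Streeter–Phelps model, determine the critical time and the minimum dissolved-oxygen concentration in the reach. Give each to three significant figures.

Mixed DO = (4.20×7.73 + 1.01×3.50)/(4.20+1.01) = 36.00/5.210 = 6.910 mg/L.
Mixed L₀ = (4.20×3.28 + 1.01×79.3)/(5.210) = 93.87/5.210 = 18.02 mg/L.
Initial deficit D₀ = C_s − DO₀ = 9.52 − 6.910 = 2.610 mg/L.
t_c = (1/0.4350) ln[(0.697/0.262)(1 − 2.610×0.4350/(0.262×18.02))] = 2.299 × ln(2.020) = 1.617 d.
D_c = (0.262/0.697) × 18.02 × e^(−0.262×1.617) = 0.3759 × 18.02 × 0.6547 = 4.434 mg/L.
Minimum DO = 9.52 − 4.434 = 5.086 mg/L.

t_c ≈ 1.62 d; minimum DO ≈ 5.09 mg/L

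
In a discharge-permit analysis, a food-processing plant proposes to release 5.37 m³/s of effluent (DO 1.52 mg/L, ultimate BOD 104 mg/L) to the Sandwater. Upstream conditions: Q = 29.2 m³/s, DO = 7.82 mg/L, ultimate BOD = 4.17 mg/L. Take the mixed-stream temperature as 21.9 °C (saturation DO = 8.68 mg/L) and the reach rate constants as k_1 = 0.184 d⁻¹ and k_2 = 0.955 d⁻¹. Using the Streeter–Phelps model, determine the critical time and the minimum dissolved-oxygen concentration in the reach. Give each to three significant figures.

t_c ≈ 1.49 d; minimum DO ≈ 5.80 mg/L

Mixed DO = (29.2×7.82 + 5.37×1.52)/(29.2+5.37) = 236.5/34.57 = 6.841 mg/L.
Mixed L₀ = (29.2×4.17 + 5.37×104)/(34.57) = 680.2/34.57 = 19.68 mg/L.
Initial deficit D₀ = C_s − DO₀ = 8.68 − 6.841 = 1.839 mg/L.
t_c = (1/0.7710) ln[(0.955/0.184)(1 − 1.839×0.7710/(0.184×19.68))] = 1.297 × ln(3.158) = 1.492 d.
D_c = (0.184/0.955) × 19.68 × e^(−0.184×1.492) = 0.1927 × 19.68 × 0.7600 = 2.881 mg/L.
Minimum DO = 8.68 − 2.881 = 5.799 mg/L.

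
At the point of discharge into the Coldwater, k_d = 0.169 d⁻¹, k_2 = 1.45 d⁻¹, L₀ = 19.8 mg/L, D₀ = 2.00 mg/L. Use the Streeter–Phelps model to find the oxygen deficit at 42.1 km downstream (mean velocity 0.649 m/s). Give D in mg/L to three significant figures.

Travel time t = x/v = 42.1 km / (0.649 m/s) = 42100 m / 0.649 m/s = 64870 s = 0.7508 d.
k_d L₀/(k_2−k_d) = 0.169×19.8/(1.45−0.169) = 3.346/1.281 = 2.612 mg/L.
e^(−k_d t) = e^(−0.169×0.7508) = 0.8808; e^(−k_2 t) = e^(−1.45×0.7508) = 0.3367.
D = 2.612 × (0.8808 − 0.3367) + 2.00 × 0.3367 = 1.421 + 0.6733 = 2.095 mg/L.

D ≈ 2.09 mg/L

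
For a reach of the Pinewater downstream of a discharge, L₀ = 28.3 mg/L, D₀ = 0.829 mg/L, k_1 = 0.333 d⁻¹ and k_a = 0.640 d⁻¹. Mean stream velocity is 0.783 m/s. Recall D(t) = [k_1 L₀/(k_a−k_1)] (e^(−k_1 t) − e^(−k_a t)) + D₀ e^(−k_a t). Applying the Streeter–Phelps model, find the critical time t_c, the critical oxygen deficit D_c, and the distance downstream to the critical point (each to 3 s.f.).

t_c ≈ 2.04 d; D_c ≈ 7.47 mg/L; x_c ≈ 138 km

With k_a/k_1 = 1.922 and 1 − D₀(k_a−k_1)/(k_1 L₀) = 0.9730,
t_c = ln(1.922 × 0.9730) / (0.640 − 0.333) = ln(1.870) / 0.3070 = 0.6259/0.3070 = 2.039 d.
D_c = (k_1/k_a) L₀ e^(−k_1 t_c) = (0.333/0.640) × 28.3 × e^(−0.333×2.039) = 0.5203 × 28.3 × 0.5071 = 7.468 mg/L.
x_c = v t_c = 0.783 m/s × 2.039 d × 86400 s/d = 137900 m ≈ 138 km.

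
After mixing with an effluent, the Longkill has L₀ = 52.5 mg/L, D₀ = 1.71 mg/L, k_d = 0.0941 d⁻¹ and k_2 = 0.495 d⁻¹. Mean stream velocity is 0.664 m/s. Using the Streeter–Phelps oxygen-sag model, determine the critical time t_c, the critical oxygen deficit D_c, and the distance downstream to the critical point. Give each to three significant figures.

t_c ≈ 3.77 d; D_c ≈ 7.00 mg/L; x_c ≈ 216 km

With k_2/k_d = 5.260 and 1 − D₀(k_2−k_d)/(k_d L₀) = 0.8612,
t_c = ln(5.260 × 0.8612) / (0.495 − 0.0941) = ln(4.530) / 0.4009 = 1.511/0.4009 = 3.769 d.
L(t_c) = L₀ e^(−k_d t_c) = 52.5 × 0.7014 = 36.83 mg/L, and at the critical point k_2 D_c = k_d L, so D_c = (0.0941/0.495) × 36.83 = 7.001 mg/L.
x_c = v t_c = 0.664 m/s × 3.769 d × 86400 s/d = 216200 m ≈ 216 km.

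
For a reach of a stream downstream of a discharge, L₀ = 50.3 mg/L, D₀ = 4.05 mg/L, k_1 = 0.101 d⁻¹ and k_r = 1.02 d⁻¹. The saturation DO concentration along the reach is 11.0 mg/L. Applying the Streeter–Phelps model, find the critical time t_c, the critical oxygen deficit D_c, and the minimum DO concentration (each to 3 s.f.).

t_c ≈ 1.08 d; D_c ≈ 4.47 mg/L; min DO ≈ 6.53 mg/L

At the critical point dD/dt = 0, so k_1 L₀ e^(−k_1 t) = k_r D. Substituting D(t) from the Streeter–Phelps equation and solving for t gives
t_c = ln[(k_r/k_1)(1 − D₀(k_r−k_1)/(k_1 L₀))] / (k_r−k_1).
Here k_r−k_1 = 0.9190 d⁻¹ and 1 − D₀(k_r−k_1)/(k_1 L₀) = 1 − 4.05×0.9190/(0.101×50.3) = 0.2674, so
t_c = ln(10.10 × 0.2674) / 0.9190 = 0.9933 / 0.9190 = 1.081 d.
D_c = (k_1/k_r) L₀ e^(−k_1 t_c) = (0.101/1.02) × 50.3 × e^(−0.101×1.081) = 0.09902 × 50.3 × 0.8966 = 4.466 mg/L.
Minimum DO = C_s − D_c = 11.0 − 4.466 = 6.534 mg/L.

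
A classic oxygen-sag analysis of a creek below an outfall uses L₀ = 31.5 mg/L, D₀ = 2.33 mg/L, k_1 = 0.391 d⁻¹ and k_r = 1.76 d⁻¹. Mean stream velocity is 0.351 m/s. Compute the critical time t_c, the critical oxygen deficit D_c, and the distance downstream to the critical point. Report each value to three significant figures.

With k_r/k_1 = 4.501 and 1 − D₀(k_r−k_1)/(k_1 L₀) = 0.7410,
t_c = ln(4.501 × 0.7410) / (1.76 − 0.391) = ln(3.336) / 1.369 = 1.205/1.369 = 0.8799 d.
L(t_c) = L₀ e^(−k_1 t_c) = 31.5 × 0.7089 = 22.33 mg/L, and at the critical point k_r D_c = k_1 L, so D_c = (0.391/1.76) × 22.33 = 4.961 mg/L.
x_c = v t_c = 0.351 m/s × 0.8799 d × 86400 s/d = 26690 m ≈ 26.7 km.

t_c ≈ 0.880 d; D_c ≈ 4.96 mg/L; x_c ≈ 26.7 km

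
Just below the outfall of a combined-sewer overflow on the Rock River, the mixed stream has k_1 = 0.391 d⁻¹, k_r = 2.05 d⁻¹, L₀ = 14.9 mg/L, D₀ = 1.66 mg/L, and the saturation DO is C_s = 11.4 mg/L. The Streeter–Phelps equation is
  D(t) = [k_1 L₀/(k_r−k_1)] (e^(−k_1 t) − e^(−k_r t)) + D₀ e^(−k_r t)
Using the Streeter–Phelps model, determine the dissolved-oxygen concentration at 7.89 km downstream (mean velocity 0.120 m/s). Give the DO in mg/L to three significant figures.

DO ≈ 9.18 mg/L

Travel time t = x/v = 7.89 km / (0.120 m/s) = 7890 m / 0.120 m/s = 65750 s = 0.7610 d.
k_1 L₀/(k_r−k_1) = 0.391×14.9/(2.05−0.391) = 5.826/1.659 = 3.512 mg/L.
e^(−k_1 t) = e^(−0.391×0.7610) = 0.7426; e^(−k_r t) = e^(−2.05×0.7610) = 0.2101.
D = 3.512 × (0.7426 − 0.2101) + 1.66 × 0.2101 = 1.870 + 0.3488 = 2.219 mg/L.
DO = C_s − D = 11.4 − 2.219 = 9.181 mg/L.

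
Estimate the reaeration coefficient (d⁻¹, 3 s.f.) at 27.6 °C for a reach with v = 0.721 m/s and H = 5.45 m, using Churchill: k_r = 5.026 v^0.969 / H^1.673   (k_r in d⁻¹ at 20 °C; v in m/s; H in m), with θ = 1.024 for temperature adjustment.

k_r(20) = 5.026 × 0.721^0.969 / 5.45^1.673 = 5.026 × 0.7283 / 17.06 = 0.2146 d⁻¹.
k_r(27.6) = 0.2146 × 1.024^(27.6−20) = 0.2146 × 1.198 = 0.2570 d⁻¹.

k_r ≈ 0.257 d⁻¹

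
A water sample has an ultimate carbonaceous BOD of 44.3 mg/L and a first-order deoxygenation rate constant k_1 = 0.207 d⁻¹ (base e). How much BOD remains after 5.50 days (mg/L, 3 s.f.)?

L ≈ 14.2 mg/L

L_t = L₀ e^(−k_1 t) = 44.3 × e^(−0.207×5.50) = 44.3 × 0.3203 = 14.19 mg/L.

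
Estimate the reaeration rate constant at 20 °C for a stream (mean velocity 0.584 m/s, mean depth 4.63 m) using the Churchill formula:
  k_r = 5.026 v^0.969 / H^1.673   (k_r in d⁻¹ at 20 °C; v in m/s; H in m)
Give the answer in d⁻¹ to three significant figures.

k_r = 5.026 × 0.584^0.969 / 4.63^1.673 = 5.026 × 0.5938 / 12.99 = 0.2298 d⁻¹.

k_r ≈ 0.230 d⁻¹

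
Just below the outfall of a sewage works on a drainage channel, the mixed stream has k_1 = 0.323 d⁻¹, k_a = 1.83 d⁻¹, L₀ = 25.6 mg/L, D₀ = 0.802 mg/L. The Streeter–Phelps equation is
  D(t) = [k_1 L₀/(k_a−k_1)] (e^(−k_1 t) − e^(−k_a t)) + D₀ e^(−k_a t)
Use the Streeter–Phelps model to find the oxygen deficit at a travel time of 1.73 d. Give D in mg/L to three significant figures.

k_1 L₀/(k_a−k_1) = 0.323×25.6/(1.83−0.323) = 8.269/1.507 = 5.487 mg/L.
e^(−k_1 t) = e^(−0.323×1.730) = 0.5719; e^(−k_a t) = e^(−1.83×1.730) = 0.04218.
D = 5.487 × (0.5719 − 0.04218) + 0.802 × 0.04218 = 2.907 + 0.03383 = 2.940 mg/L.

D ≈ 2.94 mg/L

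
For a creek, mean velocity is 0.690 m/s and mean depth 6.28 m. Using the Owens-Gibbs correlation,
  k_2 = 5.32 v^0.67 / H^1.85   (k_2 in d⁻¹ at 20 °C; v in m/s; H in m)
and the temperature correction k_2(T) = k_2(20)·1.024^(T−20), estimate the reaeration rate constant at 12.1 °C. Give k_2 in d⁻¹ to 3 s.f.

k_2(20) = 5.32 × 0.690^0.67 / 6.28^1.85 = 5.32 × 0.7799 / 29.94 = 0.1386 d⁻¹.
k_2(12.1) = 0.1386 × 1.024^(12.1−20) = 0.1386 × 0.8291 = 0.1149 d⁻¹.

k_2 ≈ 0.115 d⁻¹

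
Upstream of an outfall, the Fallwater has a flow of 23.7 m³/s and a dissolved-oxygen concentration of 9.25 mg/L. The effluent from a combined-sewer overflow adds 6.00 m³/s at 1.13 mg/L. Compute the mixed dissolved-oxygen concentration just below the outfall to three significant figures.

Flow-weighted mixing: C = (Q_r C_r + Q_w C_w)/(Q_r + Q_w)
= (23.7×9.25 + 6.00×1.13)/(23.7 + 6.00) = 226.0/29.70 = 7.610 mg/L.

7.61 mg/L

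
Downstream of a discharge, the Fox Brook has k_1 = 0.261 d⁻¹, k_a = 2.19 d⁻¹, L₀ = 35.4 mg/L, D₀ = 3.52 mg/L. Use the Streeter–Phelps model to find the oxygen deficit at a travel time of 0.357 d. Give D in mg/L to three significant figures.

k_1 L₀/(k_a−k_1) = 0.261×35.4/(2.19−0.261) = 9.239/1.929 = 4.790 mg/L.
e^(−k_1 t) = e^(−0.261×0.3570) = 0.9110; e^(−k_a t) = e^(−2.19×0.3570) = 0.4576.
D = 4.790 × (0.9110 − 0.4576) + 3.52 × 0.4576 = 2.172 + 1.611 = 3.783 mg/L.

D ≈ 3.78 mg/L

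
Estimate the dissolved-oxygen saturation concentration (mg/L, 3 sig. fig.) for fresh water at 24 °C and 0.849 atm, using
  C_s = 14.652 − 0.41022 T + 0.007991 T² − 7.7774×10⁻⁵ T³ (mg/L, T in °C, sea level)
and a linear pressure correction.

C_s ≈ 7.08 mg/L

At sea level: C_s = 14.652 − 0.41022×24 + 0.007991×24² − 7.7774×10⁻⁵×24³ = 8.334 mg/L.
Pressure correction: C_s' = 8.334 × 0.849 = 7.076 mg/L.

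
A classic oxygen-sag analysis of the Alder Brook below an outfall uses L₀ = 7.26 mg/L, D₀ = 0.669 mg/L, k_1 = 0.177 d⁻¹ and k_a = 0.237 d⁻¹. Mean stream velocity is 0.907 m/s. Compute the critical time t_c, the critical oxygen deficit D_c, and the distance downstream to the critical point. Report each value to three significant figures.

t_c = [1/(k_a−k_1)] ln[(k_a/k_1)(1 − D₀(k_a−k_1)/(k_1 L₀))]
= [1/(0.237−0.177)] ln[(0.237/0.177)(1 − 0.669×0.06000/(0.177×7.26))]
= (1/0.06000) ln[1.339 × 0.9688] = 16.67 × ln(1.297) = 16.67 × 0.2602 = 4.336 d.
D_c = (k_1/k_a) L₀ e^(−k_1 t_c) = (0.177/0.237) × 7.26 × e^(−0.177×4.336) = 0.7468 × 7.26 × 0.4642 = 2.517 mg/L.
x_c = v t_c = 0.907 m/s × 4.336 d × 86400 s/d = 339800 m ≈ 340 km.

t_c ≈ 4.34 d; D_c ≈ 2.52 mg/L; x_c ≈ 340 km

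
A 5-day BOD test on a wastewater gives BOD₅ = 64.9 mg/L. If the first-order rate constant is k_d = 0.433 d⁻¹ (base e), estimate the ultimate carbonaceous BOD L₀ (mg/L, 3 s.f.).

BOD₅ = L₀(1 − e^(−5k_d)) ⇒ L₀ = BOD₅ / (1 − e^(−5×0.433))
= 64.9 / (1 − 0.1147) = 64.9 / 0.8853 = 73.31 mg/L.

L₀ ≈ 73.3 mg/L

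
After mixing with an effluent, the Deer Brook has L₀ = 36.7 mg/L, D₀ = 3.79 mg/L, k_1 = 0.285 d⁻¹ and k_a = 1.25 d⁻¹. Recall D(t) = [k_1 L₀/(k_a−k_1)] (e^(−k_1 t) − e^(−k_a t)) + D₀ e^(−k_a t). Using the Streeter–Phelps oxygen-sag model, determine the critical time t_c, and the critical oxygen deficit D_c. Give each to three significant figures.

t_c ≈ 1.09 d; D_c ≈ 6.14 mg/L

t_c = [1/(k_a−k_1)] ln[(k_a/k_1)(1 − D₀(k_a−k_1)/(k_1 L₀))]
= [1/(1.25−0.285)] ln[(1.25/0.285)(1 − 3.79×0.9650/(0.285×36.7))]
= (1/0.9650) ln[4.386 × 0.6503] = 1.036 × ln(2.852) = 1.036 × 1.048 = 1.086 d.
L(t_c) = L₀ e^(−k_1 t_c) = 36.7 × 0.7338 = 26.93 mg/L, and at the critical point k_a D_c = k_1 L, so D_c = (0.285/1.25) × 26.93 = 6.140 mg/L.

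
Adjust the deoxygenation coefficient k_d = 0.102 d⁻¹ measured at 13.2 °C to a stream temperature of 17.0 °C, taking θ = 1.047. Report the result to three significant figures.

k_d ≈ 0.121 d⁻¹

k_d(T₂) = k_d(T₁) · θ^(T₂−T₁) = 0.102 × 1.047^(17.0−13.2)
= 0.102 × 1.047^3.80 = 0.102 × 1.191 = 0.1215 d⁻¹.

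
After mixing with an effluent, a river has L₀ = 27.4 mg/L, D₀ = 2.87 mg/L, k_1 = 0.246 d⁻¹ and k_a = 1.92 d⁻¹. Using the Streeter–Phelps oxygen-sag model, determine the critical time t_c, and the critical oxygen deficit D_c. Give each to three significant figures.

t_c ≈ 0.482 d; D_c ≈ 3.12 mg/L

At the critical point dD/dt = 0, so k_1 L₀ e^(−k_1 t) = k_a D. Substituting D(t) from the Streeter–Phelps equation and solving for t gives
t_c = ln[(k_a/k_1)(1 − D₀(k_a−k_1)/(k_1 L₀))] / (k_a−k_1).
Here k_a−k_1 = 1.674 d⁻¹ and 1 − D₀(k_a−k_1)/(k_1 L₀) = 1 − 2.87×1.674/(0.246×27.4) = 0.2872, so
t_c = ln(7.805 × 0.2872) / 1.674 = 0.8073 / 1.674 = 0.4822 d.
D_c = (k_1/k_a) L₀ e^(−k_1 t_c) = (0.246/1.92) × 27.4 × e^(−0.246×0.4822) = 0.1281 × 27.4 × 0.8881 = 3.118 mg/L.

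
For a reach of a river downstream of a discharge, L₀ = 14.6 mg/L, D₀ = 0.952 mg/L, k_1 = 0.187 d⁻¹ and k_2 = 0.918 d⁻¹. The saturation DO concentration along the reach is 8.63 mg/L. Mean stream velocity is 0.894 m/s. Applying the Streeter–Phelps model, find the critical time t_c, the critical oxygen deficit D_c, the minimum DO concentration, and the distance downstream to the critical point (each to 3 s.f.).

t_c ≈ 1.77 d; D_c ≈ 2.13 mg/L; min DO ≈ 6.50 mg/L; x_c ≈ 137 km

At the critical point dD/dt = 0, so k_1 L₀ e^(−k_1 t) = k_2 D. Substituting D(t) from the Streeter–Phelps equation and solving for t gives
t_c = ln[(k_2/k_1)(1 − D₀(k_2−k_1)/(k_1 L₀))] / (k_2−k_1).
Here k_2−k_1 = 0.7310 d⁻¹ and 1 − D₀(k_2−k_1)/(k_1 L₀) = 1 − 0.952×0.7310/(0.187×14.6) = 0.7451, so
t_c = ln(4.909 × 0.7451) / 0.7310 = 1.297 / 0.7310 = 1.774 d.
L(t_c) = L₀ e^(−k_1 t_c) = 14.6 × 0.7177 = 10.48 mg/L, and at the critical point k_2 D_c = k_1 L, so D_c = (0.187/0.918) × 10.48 = 2.134 mg/L.
Minimum DO = C_s − D_c = 8.63 − 2.134 = 6.496 mg/L.
x_c = v t_c = 0.894 m/s × 1.774 d × 86400 s/d = 137000 m ≈ 137 km.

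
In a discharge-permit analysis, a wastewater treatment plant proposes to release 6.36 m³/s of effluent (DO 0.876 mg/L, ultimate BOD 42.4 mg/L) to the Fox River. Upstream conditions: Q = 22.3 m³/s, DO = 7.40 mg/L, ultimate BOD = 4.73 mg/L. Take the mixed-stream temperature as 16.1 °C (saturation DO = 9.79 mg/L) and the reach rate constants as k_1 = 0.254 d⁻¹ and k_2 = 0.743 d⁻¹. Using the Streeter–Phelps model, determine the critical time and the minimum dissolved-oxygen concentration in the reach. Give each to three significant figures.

t_c ≈ 0.495 d; minimum DO ≈ 5.84 mg/L

Mixed DO = (22.3×7.40 + 6.36×0.876)/(22.3+6.36) = 170.6/28.66 = 5.952 mg/L.
Mixed L₀ = (22.3×4.73 + 6.36×42.4)/(28.66) = 375.1/28.66 = 13.09 mg/L.
Initial deficit D₀ = C_s − DO₀ = 9.79 − 5.952 = 3.838 mg/L.
t_c = (1/0.4890) ln[(0.743/0.254)(1 − 3.838×0.4890/(0.254×13.09))] = 2.045 × ln(1.274) = 0.4953 d.
D_c = (0.254/0.743) × 13.09 × e^(−0.254×0.4953) = 0.3419 × 13.09 × 0.8818 = 3.946 mg/L.
Minimum DO = 9.79 − 3.946 = 5.844 mg/L.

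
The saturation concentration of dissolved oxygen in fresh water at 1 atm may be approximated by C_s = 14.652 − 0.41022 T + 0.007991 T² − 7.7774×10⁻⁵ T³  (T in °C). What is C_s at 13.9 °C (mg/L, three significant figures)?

C_s = 14.652 − 0.41022×13.9 + 0.007991×13.9² − 7.7774×10⁻⁵×13.9³ = 10.29 mg/L.

C_s ≈ 10.3 mg/L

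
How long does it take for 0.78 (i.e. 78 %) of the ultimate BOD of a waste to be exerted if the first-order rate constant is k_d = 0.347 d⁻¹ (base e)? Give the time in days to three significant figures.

y/L₀ = 1 − e^(−k_d t) = 0.78 ⇒ e^(−k_d t) = 0.220
t = −ln(0.220) / 0.347 = 1.514 / 0.347 = 4.363 d.

t ≈ 4.36 d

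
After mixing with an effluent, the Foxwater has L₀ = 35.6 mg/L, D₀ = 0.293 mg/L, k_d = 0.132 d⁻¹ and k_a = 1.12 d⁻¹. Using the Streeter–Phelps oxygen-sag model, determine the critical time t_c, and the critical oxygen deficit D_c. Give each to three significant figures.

At the critical point dD/dt = 0, so k_d L₀ e^(−k_d t) = k_a D. Substituting D(t) from the Streeter–Phelps equation and solving for t gives
t_c = ln[(k_a/k_d)(1 − D₀(k_a−k_d)/(k_d L₀))] / (k_a−k_d).
Here k_a−k_d = 0.9880 d⁻¹ and 1 − D₀(k_a−k_d)/(k_d L₀) = 1 − 0.293×0.9880/(0.132×35.6) = 0.9384, so
t_c = ln(8.485 × 0.9384) / 0.9880 = 2.075 / 0.9880 = 2.100 d.
D_c = (k_d/k_a) L₀ e^(−k_d t_c) = (0.132/1.12) × 35.6 × e^(−0.132×2.100) = 0.1179 × 35.6 × 0.7579 = 3.180 mg/L.

t_c ≈ 2.10 d; D_c ≈ 3.18 mg/L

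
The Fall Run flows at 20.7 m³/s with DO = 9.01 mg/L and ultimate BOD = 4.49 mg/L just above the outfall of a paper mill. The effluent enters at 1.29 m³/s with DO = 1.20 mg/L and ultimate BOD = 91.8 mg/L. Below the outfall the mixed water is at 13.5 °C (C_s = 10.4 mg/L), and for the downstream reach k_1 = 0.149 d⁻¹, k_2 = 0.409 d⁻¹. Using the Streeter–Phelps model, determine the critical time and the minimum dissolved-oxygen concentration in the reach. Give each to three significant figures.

Mixed DO = (20.7×9.01 + 1.29×1.20)/(20.7+1.29) = 188.1/21.99 = 8.552 mg/L.
Mixed L₀ = (20.7×4.49 + 1.29×91.8)/(21.99) = 211.4/21.99 = 9.612 mg/L.
Initial deficit D₀ = C_s − DO₀ = 10.4 − 8.552 = 1.848 mg/L.
t_c = (1/0.2600) ln[(0.409/0.149)(1 − 1.848×0.2600/(0.149×9.612))] = 3.846 × ln(1.824) = 2.312 d.
D_c = (0.149/0.409) × 9.612 × e^(−0.149×2.312) = 0.3643 × 9.612 × 0.7086 = 2.481 mg/L.
Minimum DO = 10.4 − 2.481 = 7.919 mg/L.

t_c ≈ 2.31 d; minimum DO ≈ 7.92 mg/L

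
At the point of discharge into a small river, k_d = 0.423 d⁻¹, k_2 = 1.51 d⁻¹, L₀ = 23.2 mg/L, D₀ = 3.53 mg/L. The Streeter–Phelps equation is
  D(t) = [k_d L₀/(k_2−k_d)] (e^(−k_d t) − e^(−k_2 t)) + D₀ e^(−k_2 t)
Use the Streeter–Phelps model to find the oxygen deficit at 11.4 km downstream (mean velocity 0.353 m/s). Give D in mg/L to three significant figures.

D ≈ 4.58 mg/L

Travel time t = x/v = 11.4 km / (0.353 m/s) = 11400 m / 0.353 m/s = 32290 s = 0.3738 d.
k_d L₀/(k_2−k_d) = 0.423×23.2/(1.51−0.423) = 9.814/1.087 = 9.028 mg/L.
e^(−k_d t) = e^(−0.423×0.3738) = 0.8538; e^(−k_2 t) = e^(−1.51×0.3738) = 0.5687.
D = 9.028 × (0.8538 − 0.5687) + 3.53 × 0.5687 = 2.574 + 2.007 = 4.581 mg/L.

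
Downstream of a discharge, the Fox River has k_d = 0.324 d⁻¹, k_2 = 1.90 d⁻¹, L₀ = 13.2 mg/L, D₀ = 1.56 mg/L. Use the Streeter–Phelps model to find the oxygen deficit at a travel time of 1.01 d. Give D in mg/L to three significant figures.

D ≈ 1.79 mg/L

k_d L₀/(k_2−k_d) = 0.324×13.2/(1.90−0.324) = 4.277/1.576 = 2.714 mg/L.
e^(−k_d t) = e^(−0.324×1.010) = 0.7209; e^(−k_2 t) = e^(−1.90×1.010) = 0.1468.
D = 2.714 × (0.7209 − 0.1468) + 1.56 × 0.1468 = 1.558 + 0.2289 = 1.787 mg/L.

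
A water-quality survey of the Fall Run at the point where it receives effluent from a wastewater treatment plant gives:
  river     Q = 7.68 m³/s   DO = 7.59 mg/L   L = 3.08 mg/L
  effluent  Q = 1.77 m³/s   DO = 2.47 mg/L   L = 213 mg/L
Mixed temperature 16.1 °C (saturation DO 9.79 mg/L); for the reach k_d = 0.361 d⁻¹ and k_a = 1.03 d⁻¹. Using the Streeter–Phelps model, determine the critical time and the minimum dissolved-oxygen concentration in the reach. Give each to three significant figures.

Mixed DO = (7.68×7.59 + 1.77×2.47)/(7.68+1.77) = 62.66/9.450 = 6.631 mg/L.
Mixed L₀ = (7.68×3.08 + 1.77×213)/(9.450) = 400.7/9.450 = 42.40 mg/L.
Initial deficit D₀ = C_s − DO₀ = 9.79 − 6.631 = 3.159 mg/L.
t_c = (1/0.6690) ln[(1.03/0.361)(1 − 3.159×0.6690/(0.361×42.40))] = 1.495 × ln(2.459) = 1.345 d.
D_c = (0.361/1.03) × 42.40 × e^(−0.361×1.345) = 0.3505 × 42.40 × 0.6153 = 9.144 mg/L.
Minimum DO = 9.79 − 9.144 = 0.6459 mg/L.

t_c ≈ 1.35 d; minimum DO ≈ 0.646 mg/L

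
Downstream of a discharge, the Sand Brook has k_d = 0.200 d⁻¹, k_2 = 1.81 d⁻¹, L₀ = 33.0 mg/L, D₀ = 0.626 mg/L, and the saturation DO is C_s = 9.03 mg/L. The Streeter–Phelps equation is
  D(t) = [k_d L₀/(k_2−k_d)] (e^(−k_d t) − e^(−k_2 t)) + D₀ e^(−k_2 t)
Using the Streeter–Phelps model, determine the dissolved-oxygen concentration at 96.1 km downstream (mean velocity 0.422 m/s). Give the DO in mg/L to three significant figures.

Travel time t = x/v = 96.1 km / (0.422 m/s) = 96100 m / 0.422 m/s = 227700 s = 2.636 d.
k_d L₀/(k_2−k_d) = 0.200×33.0/(1.81−0.200) = 6.600/1.610 = 4.099 mg/L.
e^(−k_d t) = e^(−0.200×2.636) = 0.5903; e^(−k_2 t) = e^(−1.81×2.636) = 0.008475.
D = 4.099 × (0.5903 − 0.008475) + 0.626 × 0.008475 = 2.385 + 0.005305 = 2.390 mg/L.
DO = C_s − D = 9.03 − 2.390 = 6.640 mg/L.

DO ≈ 6.64 mg/L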